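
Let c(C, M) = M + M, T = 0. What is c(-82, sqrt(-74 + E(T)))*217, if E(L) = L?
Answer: 434*I*sqrt(74) ≈ 3733.4*I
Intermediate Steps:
c(C, M) = 2*M
c(-82, sqrt(-74 + E(T)))*217 = (2*sqrt(-74 + 0))*217 = (2*sqrt(-74))*217 = (2*(I*sqrt(74)))*217 = (2*I*sqrt(74))*217 = 434*I*sqrt(74)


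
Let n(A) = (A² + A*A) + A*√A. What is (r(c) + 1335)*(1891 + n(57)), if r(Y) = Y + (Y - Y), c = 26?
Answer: 11417429 + 77577*√57 ≈ 1.2003e+7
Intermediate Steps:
n(A) = A^(3/2) + 2*A² (n(A) = (A² + A²) + A^(3/2) = 2*A² + A^(3/2) = A^(3/2) + 2*A²)
r(Y) = Y (r(Y) = Y + 0 = Y)
(r(c) + 1335)*(1891 + n(57)) = (26 + 1335)*(1891 + (57^(3/2) + 2*57²)) = 1361*(1891 + (57*√57 + 2*3249)) = 1361*(1891 + (57*√57 + 6498)) = 1361*(1891 + (6498 + 57*√57)) = 1361*(8389 + 57*√57) = 11417429 + 77577*√57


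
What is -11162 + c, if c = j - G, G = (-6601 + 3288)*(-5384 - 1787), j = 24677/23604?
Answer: -561036016063/23604 ≈ -2.3769e+7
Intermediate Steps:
j = 24677/23604 (j = 24677*(1/23604) = 24677/23604 ≈ 1.0455)
G = 23757523 (G = -3313*(-7171) = 23757523)
c = -560772548215/23604 (c = 24677/23604 - 1*23757523 = 24677/23604 - 23757523 = -560772548215/23604 ≈ -2.3758e+7)
-11162 + c = -11162 - 560772548215/23604 = -561036016063/23604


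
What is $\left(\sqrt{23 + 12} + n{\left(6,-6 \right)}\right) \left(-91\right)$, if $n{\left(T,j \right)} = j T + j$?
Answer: $3822 - 91 \sqrt{35} \approx 3283.6$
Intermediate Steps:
$n{\left(T,j \right)} = j + T j$ ($n{\left(T,j \right)} = T j + j = j + T j$)
$\left(\sqrt{23 + 12} + n{\left(6,-6 \right)}\right) \left(-91\right) = \left(\sqrt{23 + 12} - 6 \left(1 + 6\right)\right) \left(-91\right) = \left(\sqrt{35} - 42\right) \left(-91\right) = \left(-42 + \sqrt{35}\right) \left(-91\right) = 3822 - 91 \sqrt{35}$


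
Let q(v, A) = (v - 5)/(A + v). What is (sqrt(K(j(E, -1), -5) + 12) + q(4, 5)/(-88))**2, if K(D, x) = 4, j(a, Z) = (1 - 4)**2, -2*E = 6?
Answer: 10042561/627264 ≈ 16.010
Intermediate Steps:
E = -3 (E = -1/2*6 = -3)
q(v, A) = (-5 + v)/(A + v)
j(a, Z) = 9 (j(a, Z) = (-3)**2 = 9)
(sqrt(K(j(E, -1), -5) + 12) + q(4, 5)/(-88))**2 = (sqrt(4 + 12) + ((-5 + 4)/(5 + 4))/(-88))**2 = (sqrt(16) + (-1/9)*(-1/88))**2 = (4 + ((1/9)*(-1))*(-1/88))**2 = (4 - 1/9*(-1/88))**2 = (4 + 1/792)**2 = (3169/792)**2 = 10042561/627264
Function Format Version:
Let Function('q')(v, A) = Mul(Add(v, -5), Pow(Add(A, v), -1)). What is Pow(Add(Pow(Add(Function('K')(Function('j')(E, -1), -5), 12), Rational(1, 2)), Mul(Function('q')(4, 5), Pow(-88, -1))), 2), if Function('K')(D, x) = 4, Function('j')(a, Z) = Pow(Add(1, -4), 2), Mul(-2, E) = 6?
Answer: Rational(10042561, 627264) ≈ 16.010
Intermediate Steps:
E = -3 (E = Mul(Rational(-1, 2), 6) = -3)
Function('q')(v, A) = Mul(Pow(Add(A, v), -1), Add(-5, v)) (Function('q')(v, A) = Mul(Add(-5, v), Pow(Add(A, v), -1)) = Mul(Pow(Add(A, v), -1), Add(-5, v)))
Function('j')(a, Z) = 9 (Function('j')(a, Z) = Pow(-3, 2) = 9)
Pow(Add(Pow(Add(Function('K')(Function('j')(E, -1), -5), 12), Rational(1, 2)), Mul(Function('q')(4, 5), Pow(-88, -1))), 2) = Pow(Add(Pow(Add(4, 12), Rational(1, 2)), Mul(Mul(Pow(Add(5, 4), -1), Add(-5, 4)), Pow(-88, -1))), 2) = Pow(Add(Pow(16, Rational(1, 2)), Mul(Mul(Pow(9, -1), -1), Rational(-1, 88))), 2) = Pow(Add(4, Mul(Mul(Rational(1, 9), -1), Rational(-1, 88))), 2) = Pow(Add(4, Mul(Rational(-1, 9), Rational(-1, 88))), 2) = Pow(Add(4, Rational(1, 792)), 2) = Pow(Rational(3169, 792), 2) = Rational(10042561, 627264)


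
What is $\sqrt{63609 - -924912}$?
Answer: $\sqrt{988521} \approx 994.24$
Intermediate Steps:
$\sqrt{63609 - -924912} = \sqrt{63609 + 924912} = \sqrt{988521}$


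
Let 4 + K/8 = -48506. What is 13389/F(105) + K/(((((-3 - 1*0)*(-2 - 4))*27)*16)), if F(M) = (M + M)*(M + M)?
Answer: -6562583/132300 ≈ -49.604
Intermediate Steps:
K = -388080 (K = -32 + 8*(-48506) = -32 - 388048 = -388080)
F(M) = 4*M² (F(M) = (2*M)*(2*M) = 4*M²)
13389/F(105) + K/(((((-3 - 1*0)*(-2 - 4))*27)*16)) = 13389/((4*105²)) - 388080*1/(432*(-3 - 1*0)*(-2 - 4)) = 13389/((4*11025)) - 388080*(-1/(2592*(-3 + 0))) = 13389/44100 - 388080/((-3*(-6)*27)*16) = 13389*(1/44100) - 388080/((18*27)*16) = 4463/14700 - 388080/(486*16) = 4463/14700 - 388080/7776 = 4463/14700 - 388080*1/7776 = 4463/14700 - 2695/54 = -6562583/132300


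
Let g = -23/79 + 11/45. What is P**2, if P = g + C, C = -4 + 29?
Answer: 7869286681/12638025 ≈ 622.67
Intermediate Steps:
C = 25
g = -166/3555 (g = -23*1/79 + 11*(1/45) = -23/79 + 11/45 = -166/3555 ≈ -0.046695)
P = 88709/3555 (P = -166/3555 + 25 = 88709/3555 ≈ 24.953)
P**2 = (88709/3555)**2 = 7869286681/12638025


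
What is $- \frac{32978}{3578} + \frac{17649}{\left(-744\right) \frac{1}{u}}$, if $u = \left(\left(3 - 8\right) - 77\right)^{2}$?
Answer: $- \frac{17693021165}{110918} \approx -1.5951 \cdot 10^{5}$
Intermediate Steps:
$u = 6724$ ($u = \left(-5 - 77\right)^{2} = \left(-82\right)^{2} = 6724$)
$- \frac{32978}{3578} + \frac{17649}{\left(-744\right) \frac{1}{u}} = - \frac{32978}{3578} + \frac{17649}{\left(-744\right) \frac{1}{6724}} = \left(-32978\right) \frac{1}{3578} + \frac{17649}{\left(-744\right) \frac{1}{6724}} = - \frac{16489}{1789} + \frac{17649}{- \frac{186}{1681}} = - \frac{16489}{1789} + 17649 \left(- \frac{1681}{186}\right) = - \frac{16489}{1789} - \frac{9889323}{62} = - \frac{17693021165}{110918}$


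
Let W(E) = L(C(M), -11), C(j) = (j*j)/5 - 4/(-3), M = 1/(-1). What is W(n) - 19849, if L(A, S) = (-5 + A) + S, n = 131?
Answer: -297952/15 ≈ -19863.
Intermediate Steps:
M = -1 (M = 1*(-1) = -1)
C(j) = 4/3 + j²/5 (C(j) = j²*(⅕) - 4*(-⅓) = j²/5 + 4/3 = 4/3 + j²/5)
L(A, S) = -5 + A + S
W(E) = -217/15 (W(E) = -5 + (4/3 + (⅕)*(-1)²) - 11 = -5 + (4/3 + (⅕)*1) - 11 = -5 + (4/3 + ⅕) - 11 = -5 + 23/15 - 11 = -217/15)
W(n) - 19849 = -217/15 - 19849 = -297952/15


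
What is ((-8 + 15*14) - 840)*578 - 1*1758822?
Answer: -2127586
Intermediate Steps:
((-8 + 15*14) - 840)*578 - 1*1758822 = ((-8 + 210) - 840)*578 - 1758822 = (202 - 840)*578 - 1758822 = -638*578 - 1758822 = -368764 - 1758822 = -2127586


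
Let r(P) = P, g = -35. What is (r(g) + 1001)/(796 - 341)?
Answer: 138/65 ≈ 2.1231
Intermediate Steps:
(r(g) + 1001)/(796 - 341) = (-35 + 1001)/(796 - 341) = 966/455 = (1/455)*966 = 138/65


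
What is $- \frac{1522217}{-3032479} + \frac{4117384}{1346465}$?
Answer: $\frac{14535492427841}{4083126836735} \approx 3.5599$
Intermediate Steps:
$- \frac{1522217}{-3032479} + \frac{4117384}{1346465} = \left(-1522217\right) \left(- \frac{1}{3032479}\right) + 4117384 \cdot \frac{1}{1346465} = \frac{1522217}{3032479} + \frac{4117384}{1346465} = \frac{14535492427841}{4083126836735}$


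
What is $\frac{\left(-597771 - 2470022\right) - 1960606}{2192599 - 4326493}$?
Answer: $\frac{1676133}{711298} \approx 2.3564$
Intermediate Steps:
$\frac{\left(-597771 - 2470022\right) - 1960606}{2192599 - 4326493} = \frac{\left(-597771 - 2470022\right) - 1960606}{-2133894} = \left(-3067793 - 1960606\right) \left(- \frac{1}{2133894}\right) = \left(-5028399\right) \left(- \frac{1}{2133894}\right) = \frac{1676133}{711298}$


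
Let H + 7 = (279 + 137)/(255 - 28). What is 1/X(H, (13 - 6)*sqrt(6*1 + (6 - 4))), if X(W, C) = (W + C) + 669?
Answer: 17103315/11343638366 - 360703*sqrt(2)/11343638366 ≈ 0.0014628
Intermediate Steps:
H = -1173/227 (H = -7 + (279 + 137)/(255 - 28) = -7 + 416/227 = -1173/227 ≈ -5.1674)
X(W, C) = 669 + C + W (X(W, C) = (C + W) + 669 = 669 + C + W)
1/X(H, (13 - 6)*sqrt(6*1 + (6 - 4))) = 1/(669 + (13 - 6)*sqrt(6*1 + (6 - 4)) - 1173/227) = 1/(669 + 7*sqrt(6 + 2) - 1173/227) = 1/(669 + 7*sqrt(8) - 1173/227) = 1/(669 + 7*(2*sqrt(2)) - 1173/227) = 1/(669 + 14*sqrt(2) - 1173/227) = 1/(150690/227 + 14*sqrt(2))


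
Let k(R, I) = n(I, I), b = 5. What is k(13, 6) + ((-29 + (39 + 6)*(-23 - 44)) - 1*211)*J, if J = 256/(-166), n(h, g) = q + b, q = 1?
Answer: 417138/83 ≈ 5025.8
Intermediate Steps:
n(h, g) = 6 (n(h, g) = 1 + 5 = 6)
J = -128/83 (J = 256*(-1/166) = -128/83 ≈ -1.5422)
k(R, I) = 6
k(13, 6) + ((-29 + (39 + 6)*(-23 - 44)) - 1*211)*J = 6 + ((-29 + (39 + 6)*(-23 - 44)) - 1*211)*(-128/83) = 6 + ((-29 + 45*(-67)) - 211)*(-128/83) = 6 + ((-29 - 3015) - 211)*(-128/83) = 6 + (-3044 - 211)*(-128/83) = 6 - 3255*(-128/83) = 6 + 416640/83 = 417138/83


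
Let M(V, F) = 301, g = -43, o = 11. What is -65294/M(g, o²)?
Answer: -65294/301 ≈ -216.92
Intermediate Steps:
-65294/M(g, o²) = -65294/301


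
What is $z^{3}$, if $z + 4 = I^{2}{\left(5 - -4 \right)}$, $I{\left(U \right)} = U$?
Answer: $456533$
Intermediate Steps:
$z = 77$ ($z = -4 + \left(5 - -4\right)^{2} = -4 + \left(5 + 4\right)^{2} = -4 + 9^{2} = -4 + 81 = 77$)
$z^{3} = 77^{3} = 456533$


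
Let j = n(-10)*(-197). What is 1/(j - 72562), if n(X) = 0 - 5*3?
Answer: -1/69607 ≈ -1.4366e-5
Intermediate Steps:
n(X) = -15 (n(X) = 0 - 15 = -15)
j = 2955 (j = -15*(-197) = 2955)
1/(j - 72562) = 1/(2955 - 72562) = 1/(-69607) = -1/69607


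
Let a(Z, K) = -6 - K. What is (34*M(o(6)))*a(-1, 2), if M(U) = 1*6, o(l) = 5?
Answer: -1632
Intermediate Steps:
M(U) = 6
(34*M(o(6)))*a(-1, 2) = (34*6)*(-6 - 1*2) = 204*(-6 - 2) = 204*(-8) = -1632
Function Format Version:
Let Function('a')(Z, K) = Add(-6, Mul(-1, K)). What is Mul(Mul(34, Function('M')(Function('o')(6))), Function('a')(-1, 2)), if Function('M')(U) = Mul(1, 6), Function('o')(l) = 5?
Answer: -1632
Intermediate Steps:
Function('M')(U) = 6
Mul(Mul(34, Function('M')(Function('o')(6))), Function('a')(-1, 2)) = Mul(Mul(34, 6), Add(-6, Mul(-1, 2))) = Mul(204, Add(-6, -2)) = Mul(204, -8) = -1632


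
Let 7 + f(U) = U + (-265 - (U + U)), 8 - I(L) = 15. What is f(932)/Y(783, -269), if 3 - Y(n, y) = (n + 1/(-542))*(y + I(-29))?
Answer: -326284/58565943 ≈ -0.0055712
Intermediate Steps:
I(L) = -7 (I(L) = 8 - 1*15 = 8 - 15 = -7)
f(U) = -272 - U (f(U) = -7 + (U + (-265 - (U + U))) = -7 + (U + (-265 - 2*U)) = -7 + (-265 - U) = -272 - U)
Y(n, y) = 3 - (-7 + y)*(-1/542 + n) (Y(n, y) = 3 - (n + 1/(-542))*(y - 7) = 3 - (n - 1/542)*(-7 + y) = 3 - (-1/542 + n)*(-7 + y) = 3 - (-7 + y)*(-1/542 + n))
f(932)/Y(783, -269) = (-272 - 1*932)/(1619/542 + 7*783 + (1/542)*(-269) - 1*783*(-269)) = (-272 - 932)/(1619/542 + 5481 - 269/542 + 210627) = -1204/58565943/271 = -1204*271/58565943 = -326284/58565943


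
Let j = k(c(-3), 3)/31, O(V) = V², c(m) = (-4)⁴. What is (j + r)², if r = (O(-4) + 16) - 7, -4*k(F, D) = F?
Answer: 505521/961 ≈ 526.04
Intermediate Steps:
c(m) = 256
k(F, D) = -F/4
j = -64/31 (j = -¼*256/31 = -64*1/31 = -64/31 ≈ -2.0645)
r = 25 (r = ((-4)² + 16) - 7 = (16 + 16) - 7 = 32 - 7 = 25)
(j + r)² = (-64/31 + 25)² = (711/31)² = 505521/961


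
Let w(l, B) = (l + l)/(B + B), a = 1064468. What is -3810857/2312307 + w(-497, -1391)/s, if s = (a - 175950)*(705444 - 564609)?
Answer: -221108458184229491177/134161590324561357870 ≈ -1.6481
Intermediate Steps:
s = 125134432530 (s = (1064468 - 175950)*(705444 - 564609) = 888518*140835 = 125134432530)
w(l, B) = l/B (w(l, B) = (2*l)/((2*B)) = (2*l)*(1/(2*B)) = l/B)
-3810857/2312307 + w(-497, -1391)/s = -3810857/2312307 - 497/(-1391)/125134432530 = -3810857*1/2312307 - 497*(-1/1391)*(1/125134432530) = -3810857/2312307 + (497/1391)*(1/125134432530) = -3810857/2312307 + 497/174061995649230 = -221108458184229491177/134161590324561357870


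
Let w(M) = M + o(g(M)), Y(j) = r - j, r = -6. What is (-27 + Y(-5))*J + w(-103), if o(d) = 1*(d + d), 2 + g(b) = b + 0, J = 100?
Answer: -3113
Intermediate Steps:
g(b) = -2 + b (g(b) = -2 + (b + 0) = -2 + b)
o(d) = 2*d (o(d) = 1*(2*d) = 2*d)
Y(j) = -6 - j
w(M) = -4 + 3*M (w(M) = M + 2*(-2 + M) = M + (-4 + 2*M) = -4 + 3*M)
(-27 + Y(-5))*J + w(-103) = (-27 + (-6 - 1*(-5)))*100 + (-4 + 3*(-103)) = (-27 + (-6 + 5))*100 + (-4 - 309) = (-27 - 1)*100 - 313 = -28*100 - 313 = -2800 - 313 = -3113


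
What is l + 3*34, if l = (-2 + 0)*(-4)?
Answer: 110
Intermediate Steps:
l = 8 (l = -2*(-4) = 8)
l + 3*34 = 8 + 3*34 = 8 + 102 = 110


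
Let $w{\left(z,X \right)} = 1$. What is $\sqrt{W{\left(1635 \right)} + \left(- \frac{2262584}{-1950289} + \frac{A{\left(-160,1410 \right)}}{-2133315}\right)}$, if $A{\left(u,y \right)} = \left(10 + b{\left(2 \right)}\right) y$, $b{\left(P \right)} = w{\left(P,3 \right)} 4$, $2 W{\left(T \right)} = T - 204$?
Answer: $\frac{\sqrt{220542871508049078356687022}}{554744103738} \approx 26.77$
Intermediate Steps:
$W{\left(T \right)} = -102 + \frac{T}{2}$ ($W{\left(T \right)} = \frac{T - 204}{2} = \frac{-204 + T}{2} = -102 + \frac{T}{2}$)
$b{\left(P \right)} = 4$ ($b{\left(P \right)} = 1 \cdot 4 = 4$)
$A{\left(u,y \right)} = 14 y$ ($A{\left(u,y \right)} = \left(10 + 4\right) y = 14 y$)
$\sqrt{W{\left(1635 \right)} + \left(- \frac{2262584}{-1950289} + \frac{A{\left(-160,1410 \right)}}{-2133315}\right)} = \sqrt{\left(-102 + \frac{1}{2} \cdot 1635\right) + \left(- \frac{2262584}{-1950289} + \frac{14 \cdot 1410}{-2133315}\right)} = \sqrt{\left(-102 + \frac{1635}{2}\right) + \left(\left(-2262584\right) \left(- \frac{1}{1950289}\right) + 19740 \left(- \frac{1}{2133315}\right)\right)} = \sqrt{\frac{1431}{2} + \left(\frac{2262584}{1950289} - \frac{1316}{142221}\right)} = \sqrt{\frac{1431}{2} + \frac{319220378740}{277372051869}} = \sqrt{\frac{397557846982019}{554744103738}} = \frac{\sqrt{220542871508049078356687022}}{554744103738}$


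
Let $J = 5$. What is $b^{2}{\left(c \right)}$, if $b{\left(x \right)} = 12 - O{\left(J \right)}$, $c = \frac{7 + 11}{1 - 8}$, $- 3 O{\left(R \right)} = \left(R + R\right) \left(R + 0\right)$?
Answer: $\frac{7396}{9} \approx 821.78$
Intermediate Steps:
$O{\left(R \right)} = - \frac{2 R^{2}}{3}$ ($O{\left(R \right)} = - \frac{\left(R + R\right) \left(R + 0\right)}{3} = - \frac{2 R R}{3} = - \frac{2 R^{2}}{3}$)
$c = - \frac{18}{7}$ ($c = \frac{18}{-7} = 18 \left(- \frac{1}{7}\right) = - \frac{18}{7} \approx -2.5714$)
$b{\left(x \right)} = \frac{86}{3}$ ($b{\left(x \right)} = 12 - - \frac{2 \cdot 5^{2}}{3} = 12 - \left(- \frac{2}{3}\right) 25 = 12 - - \frac{50}{3} = 12 + \frac{50}{3} = \frac{86}{3}$)
$b^{2}{\left(c \right)} = \left(\frac{86}{3}\right)^{2} = \frac{7396}{9}$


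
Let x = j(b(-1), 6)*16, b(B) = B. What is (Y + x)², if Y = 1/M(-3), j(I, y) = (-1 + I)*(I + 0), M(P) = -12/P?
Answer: 16641/16 ≈ 1040.1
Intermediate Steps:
j(I, y) = I*(-1 + I) (j(I, y) = (-1 + I)*I = I*(-1 + I))
x = 32 (x = -(-1 - 1)*16 = -1*(-2)*16 = 2*16 = 32)
Y = ¼ (Y = 1/(-12/(-3)) = 1/(-12*(-⅓)) = 1/4 = ¼ ≈ 0.25000)
(Y + x)² = (¼ + 32)² = (129/4)² = 16641/16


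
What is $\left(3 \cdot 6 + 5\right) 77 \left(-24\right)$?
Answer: $-42504$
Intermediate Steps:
$\left(3 \cdot 6 + 5\right) 77 \left(-24\right) = \left(18 + 5\right) 77 \left(-24\right) = 23 \cdot 77 \left(-24\right) = 1771 \left(-24\right) = -42504$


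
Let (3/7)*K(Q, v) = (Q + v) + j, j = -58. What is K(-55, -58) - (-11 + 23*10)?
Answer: -618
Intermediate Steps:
K(Q, v) = -406/3 + 7*Q/3 + 7*v/3 (K(Q, v) = 7*((Q + v) - 58)/3 = 7*(-58 + Q + v)/3 = -406/3 + 7*Q/3 + 7*v/3)
K(-55, -58) - (-11 + 23*10) = (-406/3 + (7/3)*(-55) + (7/3)*(-58)) - (-11 + 23*10) = (-406/3 - 385/3 - 406/3) - (-11 + 230) = -399 - 1*219 = -399 - 219 = -618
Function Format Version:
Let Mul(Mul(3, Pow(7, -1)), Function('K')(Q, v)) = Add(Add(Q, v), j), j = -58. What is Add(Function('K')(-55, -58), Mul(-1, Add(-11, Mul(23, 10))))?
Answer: -618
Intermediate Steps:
Function('K')(Q, v) = Add(Rational(-406, 3), Mul(Rational(7, 3), Q), Mul(Rational(7, 3), v)) (Function('K')(Q, v) = Mul(Rational(7, 3), Add(Add(Q, v), -58)) = Mul(Rational(7, 3), Add(-58, Q, v)) = Add(Rational(-406, 3), Mul(Rational(7, 3), Q), Mul(Rational(7, 3), v)))
Add(Function('K')(-55, -58), Mul(-1, Add(-11, Mul(23, 10)))) = Add(Add(Rational(-406, 3), Mul(Rational(7, 3), -55), Mul(Rational(7, 3), -58)), Mul(-1, Add(-11, Mul(23, 10)))) = Add(Add(Rational(-406, 3), Rational(-385, 3), Rational(-406, 3)), Mul(-1, Add(-11, 230))) = Add(-399, Mul(-1, 219)) = Add(-399, -219) = -618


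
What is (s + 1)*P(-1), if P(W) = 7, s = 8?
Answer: 63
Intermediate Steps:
(s + 1)*P(-1) = (8 + 1)*7 = 9*7 = 63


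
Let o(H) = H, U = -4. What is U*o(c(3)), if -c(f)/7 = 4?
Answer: 112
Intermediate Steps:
c(f) = -28 (c(f) = -7*4 = -28)
U*o(c(3)) = -4*(-28) = 112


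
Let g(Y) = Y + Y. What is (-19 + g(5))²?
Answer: 81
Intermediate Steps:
g(Y) = 2*Y
(-19 + g(5))² = (-19 + 2*5)² = (-19 + 10)² = (-9)² = 81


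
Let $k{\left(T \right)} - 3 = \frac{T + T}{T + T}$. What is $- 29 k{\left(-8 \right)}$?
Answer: $-116$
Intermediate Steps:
$k{\left(T \right)} = 4$ ($k{\left(T \right)} = 3 + \frac{T + T}{T + T} = 3 + \frac{2 T}{2 T} = 3 + 2 T \frac{1}{2 T} = 3 + 1 = 4$)
$- 29 k{\left(-8 \right)} = \left(-29\right) 4 = -116$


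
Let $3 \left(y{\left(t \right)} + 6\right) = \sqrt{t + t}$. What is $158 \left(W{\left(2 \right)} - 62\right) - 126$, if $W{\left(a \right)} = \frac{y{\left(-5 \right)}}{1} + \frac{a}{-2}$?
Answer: $-11028 + \frac{158 i \sqrt{10}}{3} \approx -11028.0 + 166.55 i$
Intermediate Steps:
$y{\left(t \right)} = -6 + \frac{\sqrt{2} \sqrt{t}}{3}$ ($y{\left(t \right)} = -6 + \frac{\sqrt{t + t}}{3} = -6 + \frac{\sqrt{2 t}}{3} = -6 + \frac{\sqrt{2} \sqrt{t}}{3}$)
$W{\left(a \right)} = -6 - \frac{a}{2} + \frac{i \sqrt{10}}{3}$ ($W{\left(a \right)} = \frac{-6 + \frac{\sqrt{2} \sqrt{-5}}{3}}{1} + \frac{a}{-2} = \left(-6 + \frac{\sqrt{2} i \sqrt{5}}{3}\right) 1 + a \left(- \frac{1}{2}\right) = \left(-6 + \frac{i \sqrt{10}}{3}\right) 1 - \frac{a}{2} = \left(-6 + \frac{i \sqrt{10}}{3}\right) - \frac{a}{2} = -6 - \frac{a}{2} + \frac{i \sqrt{10}}{3}$)
$158 \left(W{\left(2 \right)} - 62\right) - 126 = 158 \left(\left(-6 - 1 + \frac{i \sqrt{10}}{3}\right) - 62\right) - 126 = 158 \left(\left(-7 + \frac{i \sqrt{10}}{3}\right) - 62\right) - 126 = 158 \left(-69 + \frac{i \sqrt{10}}{3}\right) - 126 = \left(-10902 + \frac{158 i \sqrt{10}}{3}\right) - 126 = -11028 + \frac{158 i \sqrt{10}}{3}$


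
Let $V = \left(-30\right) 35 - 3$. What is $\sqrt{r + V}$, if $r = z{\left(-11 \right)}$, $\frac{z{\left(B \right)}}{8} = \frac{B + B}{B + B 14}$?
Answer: $\frac{i \sqrt{236685}}{15} \approx 32.434 i$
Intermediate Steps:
$z{\left(B \right)} = \frac{16}{15}$ ($z{\left(B \right)} = 8 \frac{B + B}{B + B 14} = 8 \frac{2 B}{B + 14 B} = 8 \frac{2 B}{15 B} = 8 \cdot 2 B \frac{1}{15 B} = 8 \cdot \frac{2}{15} = \frac{16}{15}$)
$r = \frac{16}{15} \approx 1.0667$
$V = -1053$ ($V = -1050 - 3 = -1053$)
$\sqrt{r + V} = \sqrt{\frac{16}{15} - 1053} = \sqrt{- \frac{15779}{15}} = \frac{i \sqrt{236685}}{15}$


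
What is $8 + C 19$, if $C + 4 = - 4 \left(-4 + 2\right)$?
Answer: $84$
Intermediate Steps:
$C = 4$ ($C = -4 - 4 \left(-4 + 2\right) = -4 - -8 = -4 + 8 = 4$)
$8 + C 19 = 8 + 4 \cdot 19 = 8 + 76 = 84$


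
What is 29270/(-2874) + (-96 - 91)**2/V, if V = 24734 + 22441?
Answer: -4184024/443075 ≈ -9.4431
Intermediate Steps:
V = 47175
29270/(-2874) + (-96 - 91)**2/V = 29270/(-2874) + (-96 - 91)**2/47175 = 29270*(-1/2874) + (-187)**2*(1/47175) = -14635/1437 + 34969*(1/47175) = -14635/1437 + 2057/2775 = -4184024/443075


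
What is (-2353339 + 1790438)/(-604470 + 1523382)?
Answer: -562901/918912 ≈ -0.61257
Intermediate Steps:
(-2353339 + 1790438)/(-604470 + 1523382) = -562901/918912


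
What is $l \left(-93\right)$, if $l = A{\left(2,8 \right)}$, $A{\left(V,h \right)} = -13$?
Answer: $1209$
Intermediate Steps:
$l = -13$
$l \left(-93\right) = \left(-13\right) \left(-93\right) = 1209$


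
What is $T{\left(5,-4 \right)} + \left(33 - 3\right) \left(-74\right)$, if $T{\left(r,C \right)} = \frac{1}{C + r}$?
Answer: $-2219$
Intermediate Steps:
$T{\left(5,-4 \right)} + \left(33 - 3\right) \left(-74\right) = \frac{1}{-4 + 5} + \left(33 - 3\right) \left(-74\right) = 1^{-1} + \left(33 - 3\right) \left(-74\right) = 1 + 30 \left(-74\right) = 1 - 2220 = -2219$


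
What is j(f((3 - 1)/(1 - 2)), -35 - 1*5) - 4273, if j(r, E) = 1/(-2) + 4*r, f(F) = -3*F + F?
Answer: -8515/2 ≈ -4257.5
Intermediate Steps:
f(F) = -2*F
j(r, E) = -½ + 4*r
j(f((3 - 1)/(1 - 2)), -35 - 1*5) - 4273 = (-½ + 4*(-2*(3 - 1)/(1 - 2))) - 4273 = (-½ + 4*(-4/(-1))) - 4273 = (-½ + 4*(-4*(-1))) - 4273 = (-½ + 4*(-2*(-2))) - 4273 = (-½ + 4*4) - 4273 = (-½ + 16) - 4273 = 31/2 - 4273 = -8515/2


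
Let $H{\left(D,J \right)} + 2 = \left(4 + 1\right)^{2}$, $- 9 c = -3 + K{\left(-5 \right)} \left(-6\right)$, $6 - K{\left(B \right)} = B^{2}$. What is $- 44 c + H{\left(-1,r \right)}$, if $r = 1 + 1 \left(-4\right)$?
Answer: $\frac{1697}{3} \approx 565.67$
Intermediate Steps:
$K{\left(B \right)} = 6 - B^{2}$
$r = -3$ ($r = 1 - 4 = -3$)
$c = - \frac{37}{3}$ ($c = - \frac{-3 + \left(6 - \left(-5\right)^{2}\right) \left(-6\right)}{9} = - \frac{-3 + \left(6 - 25\right) \left(-6\right)}{9} = - \frac{-3 - -114}{9} = - \frac{-3 + 114}{9} = \left(- \frac{1}{9}\right) 111 = - \frac{37}{3} \approx -12.333$)
$H{\left(D,J \right)} = 23$ ($H{\left(D,J \right)} = -2 + \left(4 + 1\right)^{2} = -2 + 5^{2} = -2 + 25 = 23$)
$- 44 c + H{\left(-1,r \right)} = \left(-44\right) \left(- \frac{37}{3}\right) + 23 = \frac{1628}{3} + 23 = \frac{1697}{3}$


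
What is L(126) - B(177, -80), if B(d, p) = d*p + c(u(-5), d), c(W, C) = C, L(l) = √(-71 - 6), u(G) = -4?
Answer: 13983 + I*√77 ≈ 13983.0 + 8.775*I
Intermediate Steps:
L(l) = I*√77 (L(l) = √(-77) = I*√77)
B(d, p) = d + d*p (B(d, p) = d*p + d = d + d*p)
L(126) - B(177, -80) = I*√77 - 177*(1 - 80) = I*√77 - 177*(-79) = I*√77 - 1*(-13983) = I*√77 + 13983 = 13983 + I*√77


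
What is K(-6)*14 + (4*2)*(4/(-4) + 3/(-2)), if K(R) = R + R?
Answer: -188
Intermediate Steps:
K(R) = 2*R
K(-6)*14 + (4*2)*(4/(-4) + 3/(-2)) = (2*(-6))*14 + (4*2)*(4/(-4) + 3/(-2)) = -12*14 + 8*(4*(-1/4) + 3*(-1/2)) = -168 + 8*(-1 - 3/2) = -168 + 8*(-5/2) = -168 - 20 = -188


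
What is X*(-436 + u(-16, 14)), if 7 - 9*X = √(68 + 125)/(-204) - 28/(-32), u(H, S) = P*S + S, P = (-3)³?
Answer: -4900/9 - 200*√193/459 ≈ -550.50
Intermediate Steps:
P = -27
u(H, S) = -26*S (u(H, S) = -27*S + S = -26*S)
X = 49/72 + √193/1836 (X = 7/9 - (√(68 + 125)/(-204) - 28/(-32))/9 = 7/9 - (√193*(-1/204) - 28*(-1/32))/9 = 7/9 - (-√193/204 + 7/8)/9 = 7/9 - (7/8 - √193/204)/9 = 7/9 + (-7/72 + √193/1836) = 49/72 + √193/1836 ≈ 0.68812)
X*(-436 + u(-16, 14)) = (49/72 + √193/1836)*(-436 - 26*14) = (49/72 + √193/1836)*(-436 - 364) = (49/72 + √193/1836)*(-800) = -4900/9 - 200*√193/459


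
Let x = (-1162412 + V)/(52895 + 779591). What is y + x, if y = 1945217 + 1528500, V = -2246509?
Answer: 2891817361541/832486 ≈ 3.4737e+6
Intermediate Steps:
y = 3473717
x = -3408921/832486 (x = (-1162412 - 2246509)/(52895 + 779591) = -3408921/832486 ≈ -4.0949)
y + x = 3473717 - 3408921/832486 = 2891817361541/832486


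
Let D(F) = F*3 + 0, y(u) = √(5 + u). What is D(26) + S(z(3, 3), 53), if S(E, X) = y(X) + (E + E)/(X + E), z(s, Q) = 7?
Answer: 2347/30 + √58 ≈ 85.849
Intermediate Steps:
S(E, X) = √(5 + X) + 2*E/(E + X) (S(E, X) = √(5 + X) + (E + E)/(X + E) = √(5 + X) + (2*E)/(E + X) = √(5 + X) + 2*E/(E + X))
D(F) = 3*F (D(F) = 3*F + 0 = 3*F)
D(26) + S(z(3, 3), 53) = 3*26 + (2*7 + 7*√(5 + 53) + 53*√(5 + 53))/(7 + 53) = 78 + (14 + 7*√58 + 53*√58)/60 = 78 + (14 + 60*√58)/60 = 78 + (7/30 + √58) = 2347/30 + √58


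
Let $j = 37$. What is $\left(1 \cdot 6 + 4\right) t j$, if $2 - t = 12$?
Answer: $-3700$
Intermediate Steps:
$t = -10$ ($t = 2 - 12 = -10$)
$\left(1 \cdot 6 + 4\right) t j = \left(1 \cdot 6 + 4\right) \left(-10\right) 37 = \left(6 + 4\right) \left(-10\right) 37 = 10 \left(-10\right) 37 = \left(-100\right) 37 = -3700$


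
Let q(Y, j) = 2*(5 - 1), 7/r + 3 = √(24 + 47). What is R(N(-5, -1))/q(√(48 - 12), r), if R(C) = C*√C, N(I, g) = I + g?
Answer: -3*I*√6/4 ≈ -1.8371*I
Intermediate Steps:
R(C) = C^(3/2)
r = 7/(-3 + √71) (r = 7/(-3 + √(24 + 47)) = 7/(-3 + √71) ≈ 1.2900)
q(Y, j) = 8 (q(Y, j) = 2*4 = 8)
R(N(-5, -1))/q(√(48 - 12), r) = (-5 - 1)^(3/2)/8 = (-6)^(3/2)*(⅛) = -6*I*√6*(⅛) = -3*I*√6/4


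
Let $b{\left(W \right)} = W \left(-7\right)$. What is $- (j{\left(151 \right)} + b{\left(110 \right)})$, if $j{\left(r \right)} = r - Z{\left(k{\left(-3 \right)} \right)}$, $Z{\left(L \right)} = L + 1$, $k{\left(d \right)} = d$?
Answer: $617$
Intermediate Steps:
$Z{\left(L \right)} = 1 + L$
$b{\left(W \right)} = - 7 W$
$j{\left(r \right)} = 2 + r$ ($j{\left(r \right)} = r - \left(1 - 3\right) = r - -2 = r + 2 = 2 + r$)
$- (j{\left(151 \right)} + b{\left(110 \right)}) = - (\left(2 + 151\right) - 770) = - (153 - 770) = \left(-1\right) \left(-617\right) = 617$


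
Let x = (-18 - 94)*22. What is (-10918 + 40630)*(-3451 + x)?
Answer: -175746480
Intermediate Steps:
x = -2464 (x = -112*22 = -2464)
(-10918 + 40630)*(-3451 + x) = (-10918 + 40630)*(-3451 - 2464) = 29712*(-5915) = -175746480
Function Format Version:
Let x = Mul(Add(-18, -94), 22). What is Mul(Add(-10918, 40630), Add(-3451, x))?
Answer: -175746480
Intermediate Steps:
x = -2464 (x = Mul(-112, 22) = -2464)
Mul(Add(-10918, 40630), Add(-3451, x)) = Mul(Add(-10918, 40630), Add(-3451, -2464)) = Mul(29712, -5915) = -175746480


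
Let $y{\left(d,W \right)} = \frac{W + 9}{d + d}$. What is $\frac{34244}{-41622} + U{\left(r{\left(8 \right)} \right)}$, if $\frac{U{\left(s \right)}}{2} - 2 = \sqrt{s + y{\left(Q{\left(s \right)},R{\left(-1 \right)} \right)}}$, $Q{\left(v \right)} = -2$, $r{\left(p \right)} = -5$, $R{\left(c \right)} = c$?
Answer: $\frac{9446}{2973} + 2 i \sqrt{7} \approx 3.1773 + 5.2915 i$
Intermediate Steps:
$y{\left(d,W \right)} = \frac{9 + W}{2 d}$
$U{\left(s \right)} = 4 + 2 \sqrt{-2 + s}$ ($U{\left(s \right)} = 4 + 2 \sqrt{s + \frac{9 - 1}{2 \left(-2\right)}} = 4 + 2 \sqrt{s + \frac{1}{2} \left(- \frac{1}{2}\right) 8} = 4 + 2 \sqrt{s - 2} = 4 + 2 \sqrt{-2 + s}$)
$\frac{34244}{-41622} + U{\left(r{\left(8 \right)} \right)} = \frac{34244}{-41622} + \left(4 + 2 \sqrt{-2 - 5}\right) = 34244 \left(- \frac{1}{41622}\right) + \left(4 + 2 \sqrt{-7}\right) = - \frac{2446}{2973} + \left(4 + 2 i \sqrt{7}\right) = \frac{9446}{2973} + 2 i \sqrt{7}$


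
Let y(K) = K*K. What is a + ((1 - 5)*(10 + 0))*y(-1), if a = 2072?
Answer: 2032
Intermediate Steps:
y(K) = K²
a + ((1 - 5)*(10 + 0))*y(-1) = 2072 + ((1 - 5)*(10 + 0))*(-1)² = 2072 - 4*10*1 = 2072 - 40*1 = 2072 - 40 = 2032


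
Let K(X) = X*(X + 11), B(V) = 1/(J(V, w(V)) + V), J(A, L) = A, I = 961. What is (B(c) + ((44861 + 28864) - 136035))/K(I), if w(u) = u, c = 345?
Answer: -42993899/644523480 ≈ -0.066707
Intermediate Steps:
B(V) = 1/(2*V) (B(V) = 1/(V + V) = 1/(2*V))
K(X) = X*(11 + X)
(B(c) + ((44861 + 28864) - 136035))/K(I) = ((½)/345 + ((44861 + 28864) - 136035))/((961*(11 + 961))) = ((½)*(1/345) + (73725 - 136035))/((961*972)) = (1/690 - 62310)/934092 = -42993899/690*1/934092 = -42993899/644523480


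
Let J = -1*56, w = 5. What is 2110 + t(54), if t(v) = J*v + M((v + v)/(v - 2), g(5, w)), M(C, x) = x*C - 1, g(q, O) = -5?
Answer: -12030/13 ≈ -925.38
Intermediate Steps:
J = -56
M(C, x) = -1 + C*x (M(C, x) = C*x - 1 = -1 + C*x)
t(v) = -1 - 56*v - 10*v/(-2 + v) (t(v) = -56*v + (-1 + ((v + v)/(v - 2))*(-5)) = -56*v + (-1 + ((2*v)/(-2 + v))*(-5)) = -56*v + (-1 + (2*v/(-2 + v))*(-5)) = -56*v + (-1 - 10*v/(-2 + v)) = -1 - 56*v - 10*v/(-2 + v))
2110 + t(54) = 2110 + (2 - 56*54**2 + 101*54)/(-2 + 54) = 2110 + (2 - 56*2916 + 5454)/52 = 2110 + (2 - 163296 + 5454)/52 = 2110 + (1/52)*(-157840) = 2110 - 39460/13 = -12030/13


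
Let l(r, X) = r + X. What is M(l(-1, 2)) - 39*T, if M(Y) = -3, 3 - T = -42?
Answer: -1758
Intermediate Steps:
l(r, X) = X + r
T = 45 (T = 3 - 1*(-42) = 3 + 42 = 45)
M(l(-1, 2)) - 39*T = -3 - 39*45 = -3 - 1755 = -1758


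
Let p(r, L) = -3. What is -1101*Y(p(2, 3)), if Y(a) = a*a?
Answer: -9909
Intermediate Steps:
Y(a) = a²
-1101*Y(p(2, 3)) = -1101*(-3)² = -1101*9 = -9909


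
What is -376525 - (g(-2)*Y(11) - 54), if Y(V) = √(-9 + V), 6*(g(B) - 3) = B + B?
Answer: -376471 - 7*√2/3 ≈ -3.7647e+5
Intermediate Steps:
g(B) = 3 + B/3 (g(B) = 3 + (B + B)/6 = 3 + (2*B)/6 = 3 + B/3)
-376525 - (g(-2)*Y(11) - 54) = -376525 - ((3 + (⅓)*(-2))*√(-9 + 11) - 54) = -376525 - ((3 - ⅔)*√2 - 54) = -376525 - (7*√2/3 - 54) = -376525 - (-54 + 7*√2/3) = -376525 + (54 - 7*√2/3) = -376471 - 7*√2/3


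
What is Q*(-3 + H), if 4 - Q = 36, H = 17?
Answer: -448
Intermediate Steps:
Q = -32 (Q = 4 - 1*36 = 4 - 36 = -32)
Q*(-3 + H) = -32*(-3 + 17) = -32*14 = -448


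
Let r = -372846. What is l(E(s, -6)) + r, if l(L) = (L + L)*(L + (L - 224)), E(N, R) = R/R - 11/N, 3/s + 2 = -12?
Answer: -3468026/9 ≈ -3.8534e+5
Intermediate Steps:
s = -3/14 (s = 3/(-2 - 12) = 3/(-14) = 3*(-1/14) = -3/14 ≈ -0.21429)
E(N, R) = 1 - 11/N
l(L) = 2*L*(-224 + 2*L) (l(L) = (2*L)*(L + (-224 + L)) = (2*L)*(-224 + 2*L) = 2*L*(-224 + 2*L))
l(E(s, -6)) + r = 4*((-11 - 3/14)/(-3/14))*(-112 + (-11 - 3/14)/(-3/14)) - 372846 = 4*(-14/3*(-157/14))*(-112 - 14/3*(-157/14)) - 372846 = 4*(157/3)*(-112 + 157/3) - 372846 = 4*(157/3)*(-179/3) - 372846 = -112412/9 - 372846 = -3468026/9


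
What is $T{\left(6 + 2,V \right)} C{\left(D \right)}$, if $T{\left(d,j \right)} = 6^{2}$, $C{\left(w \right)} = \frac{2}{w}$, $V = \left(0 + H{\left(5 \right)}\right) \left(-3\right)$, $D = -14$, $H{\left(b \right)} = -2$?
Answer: $- \frac{36}{7} \approx -5.1429$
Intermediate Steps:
$V = 6$ ($V = \left(0 - 2\right) \left(-3\right) = \left(-2\right) \left(-3\right) = 6$)
$T{\left(d,j \right)} = 36$
$T{\left(6 + 2,V \right)} C{\left(D \right)} = 36 \frac{2}{-14} = 36 \cdot 2 \left(- \frac{1}{14}\right) = 36 \left(- \frac{1}{7}\right) = - \frac{36}{7}$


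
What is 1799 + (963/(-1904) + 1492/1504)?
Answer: 161032425/89488 ≈ 1799.5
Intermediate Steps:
1799 + (963/(-1904) + 1492/1504) = 1799 + (963*(-1/1904) + 1492*(1/1504)) = 1799 + (-963/1904 + 373/376) = 1799 + 43513/89488 = 161032425/89488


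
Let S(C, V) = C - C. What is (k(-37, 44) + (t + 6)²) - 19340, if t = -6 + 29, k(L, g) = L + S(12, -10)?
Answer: -18536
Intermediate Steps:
S(C, V) = 0
k(L, g) = L (k(L, g) = L + 0 = L)
t = 23
(k(-37, 44) + (t + 6)²) - 19340 = (-37 + (23 + 6)²) - 19340 = (-37 + 29²) - 19340 = (-37 + 841) - 19340 = 804 - 19340 = -18536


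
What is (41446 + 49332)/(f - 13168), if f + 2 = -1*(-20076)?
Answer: 45389/3453 ≈ 13.145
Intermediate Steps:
f = 20074 (f = -2 - 1*(-20076) = -2 + 20076 = 20074)
(41446 + 49332)/(f - 13168) = (41446 + 49332)/(20074 - 13168) = 90778/6906 = 90778*(1/6906) = 45389/3453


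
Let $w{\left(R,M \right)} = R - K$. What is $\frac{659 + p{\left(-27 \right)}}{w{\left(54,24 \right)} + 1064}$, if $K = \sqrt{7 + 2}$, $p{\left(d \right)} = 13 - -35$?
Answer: $\frac{707}{1115} \approx 0.63408$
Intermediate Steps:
$p{\left(d \right)} = 48$ ($p{\left(d \right)} = 13 + 35 = 48$)
$K = 3$ ($K = \sqrt{9} = 3$)
$w{\left(R,M \right)} = -3 + R$ ($w{\left(R,M \right)} = R - 3 = -3 + R$)
$\frac{659 + p{\left(-27 \right)}}{w{\left(54,24 \right)} + 1064} = \frac{659 + 48}{\left(-3 + 54\right) + 1064} = \frac{707}{51 + 1064} = \frac{707}{1115}$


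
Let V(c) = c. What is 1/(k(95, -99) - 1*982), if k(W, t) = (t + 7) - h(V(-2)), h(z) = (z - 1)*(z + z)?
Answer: -1/1086 ≈ -0.00092081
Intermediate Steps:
h(z) = 2*z*(-1 + z) (h(z) = (-1 + z)*(2*z) = 2*z*(-1 + z))
k(W, t) = -5 + t (k(W, t) = (t + 7) - 2*(-2)*(-1 - 2) = (7 + t) - 2*(-2)*(-3) = (7 + t) - 1*12 = (7 + t) - 12 = -5 + t)
1/(k(95, -99) - 1*982) = 1/((-5 - 99) - 1*982) = 1/(-104 - 982) = 1/(-1086) = -1/1086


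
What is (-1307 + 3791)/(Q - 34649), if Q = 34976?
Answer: 828/109 ≈ 7.5963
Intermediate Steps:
(-1307 + 3791)/(Q - 34649) = (-1307 + 3791)/(34976 - 34649) = 2484/327 = 2484*(1/327) = 828/109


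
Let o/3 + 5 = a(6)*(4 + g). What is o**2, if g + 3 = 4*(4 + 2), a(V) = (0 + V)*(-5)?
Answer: 5130225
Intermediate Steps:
a(V) = -5*V (a(V) = V*(-5) = -5*V)
g = 21 (g = -3 + 4*(4 + 2) = -3 + 4*6 = -3 + 24 = 21)
o = -2265 (o = -15 + 3*((-5*6)*(4 + 21)) = -15 + 3*(-30*25) = -15 + 3*(-750) = -15 - 2250 = -2265)
o**2 = (-2265)**2 = 5130225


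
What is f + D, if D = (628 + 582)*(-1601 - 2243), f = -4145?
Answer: -4655385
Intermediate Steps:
D = -4651240 (D = 1210*(-3844) = -4651240)
f + D = -4145 - 4651240 = -4655385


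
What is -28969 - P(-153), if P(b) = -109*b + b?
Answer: -45493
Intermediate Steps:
P(b) = -108*b
-28969 - P(-153) = -28969 - (-108)*(-153) = -28969 - 1*16524 = -28969 - 16524 = -45493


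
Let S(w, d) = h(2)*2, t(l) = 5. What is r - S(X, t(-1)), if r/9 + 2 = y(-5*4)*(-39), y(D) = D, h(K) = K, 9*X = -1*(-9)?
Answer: 6998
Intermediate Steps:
X = 1 (X = (-1*(-9))/9 = (1/9)*9 = 1)
S(w, d) = 4 (S(w, d) = 2*2 = 4)
r = 7002 (r = -18 + 9*(-5*4*(-39)) = -18 + 9*(-20*(-39)) = -18 + 9*780 = -18 + 7020 = 7002)
r - S(X, t(-1)) = 7002 - 1*4 = 7002 - 4 = 6998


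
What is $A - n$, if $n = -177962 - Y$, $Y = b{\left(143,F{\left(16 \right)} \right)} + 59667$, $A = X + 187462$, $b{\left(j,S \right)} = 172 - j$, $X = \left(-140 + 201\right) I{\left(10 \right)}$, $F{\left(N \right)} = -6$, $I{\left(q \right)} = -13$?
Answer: $424327$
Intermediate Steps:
$X = -793$ ($X = \left(-140 + 201\right) \left(-13\right) = 61 \left(-13\right) = -793$)
$A = 186669$ ($A = -793 + 187462 = 186669$)
$Y = 59696$ ($Y = \left(172 - 143\right) + 59667 = 29 + 59667 = 59696$)
$n = -237658$ ($n = -177962 - 59696 = -237658$)
$A - n = 186669 - -237658 = 186669 + 237658 = 424327$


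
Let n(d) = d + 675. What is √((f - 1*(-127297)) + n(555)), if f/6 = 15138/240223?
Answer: √7416940940573827/240223 ≈ 358.51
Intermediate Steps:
f = 90828/240223 (f = 6*(15138/240223) = 90828/240223 ≈ 0.37810)
n(d) = 675 + d
√((f - 1*(-127297)) + n(555)) = √((90828/240223 - 1*(-127297)) + (675 + 555)) = √((90828/240223 + 127297) + 1230) = √(30579758059/240223 + 1230) = √(30875232349/240223) = √7416940940573827/240223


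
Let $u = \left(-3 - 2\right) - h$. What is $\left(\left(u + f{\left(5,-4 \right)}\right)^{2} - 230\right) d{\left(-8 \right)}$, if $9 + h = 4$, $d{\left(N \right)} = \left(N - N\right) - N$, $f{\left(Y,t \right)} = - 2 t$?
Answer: $-1328$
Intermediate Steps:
$d{\left(N \right)} = - N$ ($d{\left(N \right)} = 0 - N = - N$)
$h = -5$ ($h = -9 + 4 = -5$)
$u = 0$ ($u = \left(-3 - 2\right) - -5 = -5 + 5 = 0$)
$\left(\left(u + f{\left(5,-4 \right)}\right)^{2} - 230\right) d{\left(-8 \right)} = \left(\left(0 - -8\right)^{2} - 230\right) \left(\left(-1\right) \left(-8\right)\right) = \left(\left(0 + 8\right)^{2} - 230\right) 8 = \left(8^{2} - 230\right) 8 = \left(64 - 230\right) 8 = \left(-166\right) 8 = -1328$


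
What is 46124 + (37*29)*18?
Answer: 65438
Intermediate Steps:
46124 + (37*29)*18 = 46124 + 1073*18 = 46124 + 19314 = 65438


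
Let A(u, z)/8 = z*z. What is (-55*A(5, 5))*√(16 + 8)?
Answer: -22000*√6 ≈ -53889.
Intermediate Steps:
A(u, z) = 8*z² (A(u, z) = 8*(z*z) = 8*z²)
(-55*A(5, 5))*√(16 + 8) = (-440*5²)*√(16 + 8) = (-440*25)*√24 = (-55*200)*(2*√6) = -22000*√6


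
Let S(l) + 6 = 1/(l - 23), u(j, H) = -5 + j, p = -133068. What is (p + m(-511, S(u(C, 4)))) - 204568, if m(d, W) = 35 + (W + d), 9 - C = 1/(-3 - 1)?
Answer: -25358854/75 ≈ -3.3812e+5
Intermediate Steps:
C = 37/4 (C = 9 - 1/(-3 - 1) = 9 - 1/(-4) = 9 - 1*(-1/4) = 9 + 1/4 = 37/4 ≈ 9.2500)
S(l) = -6 + 1/(-23 + l) (S(l) = -6 + 1/(l - 23) = -6 + 1/(-23 + l))
m(d, W) = 35 + W + d
(p + m(-511, S(u(C, 4)))) - 204568 = (-133068 + (35 + (139 - 6*(-5 + 37/4))/(-23 + (-5 + 37/4)) - 511)) - 204568 = (-133068 + (35 + (139 - 6*17/4)/(-23 + 17/4) - 511)) - 204568 = (-133068 + (35 + (139 - 51/2)/(-75/4) - 511)) - 204568 = (-133068 + (35 - 4/75*227/2 - 511)) - 204568 = (-133068 + (35 - 454/75 - 511)) - 204568 = (-133068 - 36154/75) - 204568 = -10016254/75 - 204568 = -25358854/75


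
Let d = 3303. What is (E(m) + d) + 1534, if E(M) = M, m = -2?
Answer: 4835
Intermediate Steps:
(E(m) + d) + 1534 = (-2 + 3303) + 1534 = 3301 + 1534 = 4835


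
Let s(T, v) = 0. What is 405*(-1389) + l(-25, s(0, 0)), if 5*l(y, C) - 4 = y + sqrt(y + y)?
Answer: -2812746/5 + I*sqrt(2) ≈ -5.6255e+5 + 1.4142*I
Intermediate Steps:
l(y, C) = 4/5 + y/5 + sqrt(2)*sqrt(y)/5 (l(y, C) = 4/5 + (y + sqrt(y + y))/5 = 4/5 + (y + sqrt(2*y))/5 = 4/5 + (y + sqrt(2)*sqrt(y))/5 = 4/5 + (y/5 + sqrt(2)*sqrt(y)/5) = 4/5 + y/5 + sqrt(2)*sqrt(y)/5)
405*(-1389) + l(-25, s(0, 0)) = 405*(-1389) + (4/5 + (1/5)*(-25) + sqrt(2)*sqrt(-25)/5) = -562545 + (4/5 - 5 + sqrt(2)*(5*I)/5) = -562545 + (4/5 - 5 + I*sqrt(2)) = -562545 + (-21/5 + I*sqrt(2)) = -2812746/5 + I*sqrt(2)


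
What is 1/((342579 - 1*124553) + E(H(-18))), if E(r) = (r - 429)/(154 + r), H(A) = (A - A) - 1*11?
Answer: 13/2834298 ≈ 4.5867e-6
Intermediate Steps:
H(A) = -11 (H(A) = 0 - 11 = -11)
E(r) = (-429 + r)/(154 + r)
1/((342579 - 1*124553) + E(H(-18))) = 1/((342579 - 1*124553) + (-429 - 11)/(154 - 11)) = 1/((342579 - 124553) - 440/143) = 1/(218026 + (1/143)*(-440)) = 1/(218026 - 40/13) = 1/(2834298/13) = 13/2834298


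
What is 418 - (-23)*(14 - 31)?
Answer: 27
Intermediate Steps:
418 - (-23)*(14 - 31) = 418 - (-23)*(-17) = 418 - 1*391 = 418 - 391 = 27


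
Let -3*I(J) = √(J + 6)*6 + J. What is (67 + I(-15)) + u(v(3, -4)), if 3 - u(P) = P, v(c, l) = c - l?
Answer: 68 - 6*I ≈ 68.0 - 6.0*I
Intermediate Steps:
u(P) = 3 - P
I(J) = -2*√(6 + J) - J/3 (I(J) = -(√(J + 6)*6 + J)/3 = -(√(6 + J)*6 + J)/3 = -(6*√(6 + J) + J)/3 = -(J + 6*√(6 + J))/3 = -2*√(6 + J) - J/3)
(67 + I(-15)) + u(v(3, -4)) = (67 + (-2*√(6 - 15) - ⅓*(-15))) + (3 - (3 - 1*(-4))) = (67 + (-6*I + 5)) + (3 - (3 + 4)) = (67 + (-6*I + 5)) + (3 - 1*7) = (67 + (-6*I + 5)) + (3 - 7) = (67 + (5 - 6*I)) - 4 = (72 - 6*I) - 4 = 68 - 6*I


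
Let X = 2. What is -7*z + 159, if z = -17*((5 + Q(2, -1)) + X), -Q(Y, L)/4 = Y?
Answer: 40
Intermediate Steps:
Q(Y, L) = -4*Y
z = 17 (z = -17*((5 - 4*2) + 2) = -17*((5 - 8) + 2) = -17*(-3 + 2) = -17*(-1) = 17)
-7*z + 159 = -7*17 + 159 = -119 + 159 = 40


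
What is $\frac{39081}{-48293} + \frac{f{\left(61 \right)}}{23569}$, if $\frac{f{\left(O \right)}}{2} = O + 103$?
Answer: $- \frac{129322855}{162602531} \approx -0.79533$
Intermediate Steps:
$f{\left(O \right)} = 206 + 2 O$ ($f{\left(O \right)} = 2 \left(O + 103\right) = 2 \left(103 + O\right) = 206 + 2 O$)
$\frac{39081}{-48293} + \frac{f{\left(61 \right)}}{23569} = \frac{39081}{-48293} + \frac{206 + 2 \cdot 61}{23569} = 39081 \left(- \frac{1}{48293}\right) + \left(206 + 122\right) \frac{1}{23569} = - \frac{5583}{6899} + 328 \cdot \frac{1}{23569} = - \frac{5583}{6899} + \frac{328}{23569} = - \frac{129322855}{162602531}$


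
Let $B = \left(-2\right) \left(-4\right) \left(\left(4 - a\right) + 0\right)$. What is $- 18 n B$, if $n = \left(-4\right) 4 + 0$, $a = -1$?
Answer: $11520$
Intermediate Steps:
$n = -16$ ($n = -16 + 0 = -16$)
$B = 40$ ($B = \left(-2\right) \left(-4\right) \left(\left(4 - -1\right) + 0\right) = 8 \left(\left(4 + 1\right) + 0\right) = 8 \left(5 + 0\right) = 8 \cdot 5 = 40$)
$- 18 n B = \left(-18\right) \left(-16\right) 40 = 288 \cdot 40 = 11520$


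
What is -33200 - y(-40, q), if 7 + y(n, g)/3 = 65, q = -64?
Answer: -33374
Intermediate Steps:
y(n, g) = 174 (y(n, g) = -21 + 3*65 = -21 + 195 = 174)
-33200 - y(-40, q) = -33200 - 1*174 = -33200 - 174 = -33374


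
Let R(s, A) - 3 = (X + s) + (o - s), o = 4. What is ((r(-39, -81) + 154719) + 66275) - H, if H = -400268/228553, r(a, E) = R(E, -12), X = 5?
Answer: 50511984586/228553 ≈ 2.2101e+5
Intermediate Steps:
R(s, A) = 12 (R(s, A) = 3 + ((5 + s) + (4 - s)) = 3 + 9 = 12)
r(a, E) = 12
H = -400268/228553 (H = -400268*1/228553 = -400268/228553 ≈ -1.7513)
((r(-39, -81) + 154719) + 66275) - H = ((12 + 154719) + 66275) - 1*(-400268/228553) = (154731 + 66275) + 400268/228553 = 221006 + 400268/228553 = 50511984586/228553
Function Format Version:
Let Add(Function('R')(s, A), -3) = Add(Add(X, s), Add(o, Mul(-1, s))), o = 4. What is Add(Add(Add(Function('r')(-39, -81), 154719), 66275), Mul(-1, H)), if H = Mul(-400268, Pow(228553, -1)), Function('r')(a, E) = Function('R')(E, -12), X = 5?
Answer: Rational(50511984586, 228553) ≈ 2.2101e+5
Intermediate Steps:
Function('R')(s, A) = 12 (Function('R')(s, A) = Add(3, Add(Add(5, s), Add(4, Mul(-1, s)))) = Add(3, 9) = 12)
Function('r')(a, E) = 12
H = Rational(-400268, 228553) (H = Mul(-400268, Rational(1, 228553)) = Rational(-400268, 228553) ≈ -1.7513)
Add(Add(Add(Function('r')(-39, -81), 154719), 66275), Mul(-1, H)) = Add(Add(Add(12, 154719), 66275), Mul(-1, Rational(-400268, 228553))) = Add(Add(154731, 66275), Rational(400268, 228553)) = Add(221006, Rational(400268, 228553)) = Rational(50511984586, 228553)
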